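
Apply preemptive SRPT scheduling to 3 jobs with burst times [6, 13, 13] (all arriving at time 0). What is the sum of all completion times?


Since all jobs arrive at t=0, SRPT equals SPT ordering.
SPT order: [6, 13, 13]
Completion times:
  Job 1: p=6, C=6
  Job 2: p=13, C=19
  Job 3: p=13, C=32
Total completion time = 6 + 19 + 32 = 57

57


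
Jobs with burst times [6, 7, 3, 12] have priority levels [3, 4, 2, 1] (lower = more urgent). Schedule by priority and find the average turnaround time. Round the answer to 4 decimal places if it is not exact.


Sort by priority (ascending = highest first):
Order: [(1, 12), (2, 3), (3, 6), (4, 7)]
Completion times:
  Priority 1, burst=12, C=12
  Priority 2, burst=3, C=15
  Priority 3, burst=6, C=21
  Priority 4, burst=7, C=28
Average turnaround = 76/4 = 19.0

19.0


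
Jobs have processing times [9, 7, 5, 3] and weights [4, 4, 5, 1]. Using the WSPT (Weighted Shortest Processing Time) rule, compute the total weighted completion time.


Compute p/w ratios and sort ascending (WSPT): [(5, 5), (7, 4), (9, 4), (3, 1)]
Compute weighted completion times:
  Job (p=5,w=5): C=5, w*C=5*5=25
  Job (p=7,w=4): C=12, w*C=4*12=48
  Job (p=9,w=4): C=21, w*C=4*21=84
  Job (p=3,w=1): C=24, w*C=1*24=24
Total weighted completion time = 181

181


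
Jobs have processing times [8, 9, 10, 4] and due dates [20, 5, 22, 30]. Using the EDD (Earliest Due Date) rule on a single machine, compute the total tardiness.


Sort by due date (EDD order): [(9, 5), (8, 20), (10, 22), (4, 30)]
Compute completion times and tardiness:
  Job 1: p=9, d=5, C=9, tardiness=max(0,9-5)=4
  Job 2: p=8, d=20, C=17, tardiness=max(0,17-20)=0
  Job 3: p=10, d=22, C=27, tardiness=max(0,27-22)=5
  Job 4: p=4, d=30, C=31, tardiness=max(0,31-30)=1
Total tardiness = 10

10


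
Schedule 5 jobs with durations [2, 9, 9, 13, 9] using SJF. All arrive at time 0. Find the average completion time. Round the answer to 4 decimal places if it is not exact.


SJF order (ascending): [2, 9, 9, 9, 13]
Completion times:
  Job 1: burst=2, C=2
  Job 2: burst=9, C=11
  Job 3: burst=9, C=20
  Job 4: burst=9, C=29
  Job 5: burst=13, C=42
Average completion = 104/5 = 20.8

20.8


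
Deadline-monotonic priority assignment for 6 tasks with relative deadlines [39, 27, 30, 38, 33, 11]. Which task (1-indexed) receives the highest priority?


Sort tasks by relative deadline (ascending):
  Task 6: deadline = 11
  Task 2: deadline = 27
  Task 3: deadline = 30
  Task 5: deadline = 33
  Task 4: deadline = 38
  Task 1: deadline = 39
Priority order (highest first): [6, 2, 3, 5, 4, 1]
Highest priority task = 6

6


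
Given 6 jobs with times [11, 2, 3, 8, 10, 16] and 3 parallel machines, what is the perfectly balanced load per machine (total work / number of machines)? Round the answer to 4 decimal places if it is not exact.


Total processing time = 11 + 2 + 3 + 8 + 10 + 16 = 50
Number of machines = 3
Ideal balanced load = 50 / 3 = 16.6667

16.6667


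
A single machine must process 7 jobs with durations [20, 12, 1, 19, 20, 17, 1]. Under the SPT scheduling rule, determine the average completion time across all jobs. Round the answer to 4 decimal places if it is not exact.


Sort jobs by processing time (SPT order): [1, 1, 12, 17, 19, 20, 20]
Compute completion times sequentially:
  Job 1: processing = 1, completes at 1
  Job 2: processing = 1, completes at 2
  Job 3: processing = 12, completes at 14
  Job 4: processing = 17, completes at 31
  Job 5: processing = 19, completes at 50
  Job 6: processing = 20, completes at 70
  Job 7: processing = 20, completes at 90
Sum of completion times = 258
Average completion time = 258/7 = 36.8571

36.8571


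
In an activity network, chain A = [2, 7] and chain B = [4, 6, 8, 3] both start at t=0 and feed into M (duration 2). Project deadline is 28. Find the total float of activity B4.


Forward pass: ES(B4) = sum of predecessors on chain B = 18
EF = ES + duration = 18 + 3 = 21
Backward pass: LF(M) = deadline = 28; LS(M) = 28 - 2 = 26
LF(B4) = LS(M) - sum(successors on chain B) = 26 - 0 = 26
LS = LF - duration = 26 - 3 = 23
Total float = LS - ES = 23 - 18 = 5

5


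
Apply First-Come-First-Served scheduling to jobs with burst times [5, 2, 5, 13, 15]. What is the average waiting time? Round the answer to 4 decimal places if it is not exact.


FCFS order (as given): [5, 2, 5, 13, 15]
Waiting times:
  Job 1: wait = 0
  Job 2: wait = 5
  Job 3: wait = 7
  Job 4: wait = 12
  Job 5: wait = 25
Sum of waiting times = 49
Average waiting time = 49/5 = 9.8

9.8


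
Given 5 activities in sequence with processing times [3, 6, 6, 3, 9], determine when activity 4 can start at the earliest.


Activity 4 starts after activities 1 through 3 complete.
Predecessor durations: [3, 6, 6]
ES = 3 + 6 + 6 = 15

15


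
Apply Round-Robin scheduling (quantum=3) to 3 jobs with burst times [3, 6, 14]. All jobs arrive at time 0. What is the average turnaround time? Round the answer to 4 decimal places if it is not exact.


Time quantum = 3
Execution trace:
  J1 runs 3 units, time = 3
  J2 runs 3 units, time = 6
  J3 runs 3 units, time = 9
  J2 runs 3 units, time = 12
  J3 runs 3 units, time = 15
  J3 runs 3 units, time = 18
  J3 runs 3 units, time = 21
  J3 runs 2 units, time = 23
Finish times: [3, 12, 23]
Average turnaround = 38/3 = 12.6667

12.6667


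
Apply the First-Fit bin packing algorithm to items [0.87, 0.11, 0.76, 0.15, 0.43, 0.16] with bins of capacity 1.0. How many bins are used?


Place items sequentially using First-Fit:
  Item 0.87 -> new Bin 1
  Item 0.11 -> Bin 1 (now 0.98)
  Item 0.76 -> new Bin 2
  Item 0.15 -> Bin 2 (now 0.91)
  Item 0.43 -> new Bin 3
  Item 0.16 -> Bin 3 (now 0.59)
Total bins used = 3

3


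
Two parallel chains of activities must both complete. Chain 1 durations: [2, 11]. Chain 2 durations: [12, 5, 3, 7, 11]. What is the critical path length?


Path A total = 2 + 11 = 13
Path B total = 12 + 5 + 3 + 7 + 11 = 38
Critical path = longest path = max(13, 38) = 38

38


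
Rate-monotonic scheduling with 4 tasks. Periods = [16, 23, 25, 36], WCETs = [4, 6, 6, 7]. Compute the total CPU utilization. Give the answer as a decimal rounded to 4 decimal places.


Compute individual utilizations (exact fractions):
  Task 1: C/T = 4/16 = 1/4 (approx. 0.25)
  Task 2: C/T = 6/23 (approx. 0.2609)
  Task 3: C/T = 6/25 (approx. 0.24)
  Task 4: C/T = 7/36 (approx. 0.1944)
Total utilization U = 1/4 + 6/23 + 6/25 + 7/36 = 4892/5175
Rounded to 4 decimal places: U = 0.9453
RM (Liu & Layland) bound for 4 tasks = 0.756828; compare with U = 4892/5175 (approx. 0.945314)
bound < U <= 1, so the RM sufficient condition is not met (inconclusive; an exact test such as response-time analysis is needed).

0.9453


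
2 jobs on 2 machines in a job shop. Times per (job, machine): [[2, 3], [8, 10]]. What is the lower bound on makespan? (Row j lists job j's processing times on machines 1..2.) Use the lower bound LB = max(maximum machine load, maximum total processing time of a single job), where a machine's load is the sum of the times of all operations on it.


Machine loads:
  Machine 1: 2 + 8 = 10
  Machine 2: 3 + 10 = 13
Max machine load = 13
Job totals:
  Job 1: 5
  Job 2: 18
Max job total = 18
Lower bound = max(13, 18) = 18

18


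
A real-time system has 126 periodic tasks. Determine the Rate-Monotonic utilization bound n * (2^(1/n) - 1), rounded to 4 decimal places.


Compute 2^(1/126) = 1.0055163273
Subtract 1: 1.0055163273 - 1 = 0.0055163273
Multiply by n: 126 * 0.0055163273 = 0.6950572398
Round to 4 dp: 0.6951

0.6951


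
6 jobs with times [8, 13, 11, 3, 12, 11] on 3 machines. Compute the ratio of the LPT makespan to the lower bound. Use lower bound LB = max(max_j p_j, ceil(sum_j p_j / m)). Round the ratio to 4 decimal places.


LPT order: [13, 12, 11, 11, 8, 3]
Machine loads after assignment: [16, 20, 22]
LPT makespan = 22
Lower bound = max(max_job, ceil(total/3)) = max(13, 20) = 20
Ratio = 22 / 20 = 1.1

1.1


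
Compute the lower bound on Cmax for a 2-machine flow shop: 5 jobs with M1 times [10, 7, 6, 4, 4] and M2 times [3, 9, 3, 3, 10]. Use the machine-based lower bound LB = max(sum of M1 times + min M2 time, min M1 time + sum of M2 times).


LB1 = sum(M1 times) + min(M2 times) = 31 + 3 = 34
LB2 = min(M1 times) + sum(M2 times) = 4 + 28 = 32
Lower bound = max(LB1, LB2) = max(34, 32) = 34

34


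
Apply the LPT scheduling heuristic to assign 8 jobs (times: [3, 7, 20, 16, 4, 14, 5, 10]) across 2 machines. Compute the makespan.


Sort jobs in decreasing order (LPT): [20, 16, 14, 10, 7, 5, 4, 3]
Assign each job to the least loaded machine:
  Machine 1: jobs [20, 10, 7, 3], load = 40
  Machine 2: jobs [16, 14, 5, 4], load = 39
Makespan = max load = 40

40


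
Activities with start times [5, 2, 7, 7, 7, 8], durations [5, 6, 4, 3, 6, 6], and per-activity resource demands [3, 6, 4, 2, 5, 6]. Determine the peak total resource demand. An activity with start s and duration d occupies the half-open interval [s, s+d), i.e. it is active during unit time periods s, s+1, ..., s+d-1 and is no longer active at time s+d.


Each activity i is active on [start_i, start_i + duration_i).
Compute total resource usage per time slot:
  t=0: active resources = [], total = 0
  t=1: active resources = [], total = 0
  t=2: active resources = [6], total = 6
  t=3: active resources = [6], total = 6
  t=4: active resources = [6], total = 6
  t=5: active resources = [3, 6], total = 9
  t=6: active resources = [3, 6], total = 9
  t=7: active resources = [3, 6, 4, 2, 5], total = 20
  t=8: active resources = [3, 4, 2, 5, 6], total = 20
  t=9: active resources = [3, 4, 2, 5, 6], total = 20
  t=10: active resources = [4, 5, 6], total = 15
  t=11: active resources = [5, 6], total = 11
  t=12: active resources = [5, 6], total = 11
  t=13: active resources = [6], total = 6
Peak resource demand = 20

20


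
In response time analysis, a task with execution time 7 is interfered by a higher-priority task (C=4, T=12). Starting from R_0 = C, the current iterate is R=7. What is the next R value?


R_next = C + ceil(R_prev / T_hp) * C_hp
ceil(7 / 12) = ceil(0.5833) = 1
Interference = 1 * 4 = 4
R_next = 7 + 4 = 11

11


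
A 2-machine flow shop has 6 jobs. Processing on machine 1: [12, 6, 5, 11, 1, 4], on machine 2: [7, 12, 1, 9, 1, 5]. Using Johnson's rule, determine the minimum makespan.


Apply Johnson's rule:
  Group 1 (a <= b): [(5, 1, 1), (6, 4, 5), (2, 6, 12)]
  Group 2 (a > b): [(4, 11, 9), (1, 12, 7), (3, 5, 1)]
Optimal job order: [5, 6, 2, 4, 1, 3]
Schedule:
  Job 5: M1 done at 1, M2 done at 2
  Job 6: M1 done at 5, M2 done at 10
  Job 2: M1 done at 11, M2 done at 23
  Job 4: M1 done at 22, M2 done at 32
  Job 1: M1 done at 34, M2 done at 41
  Job 3: M1 done at 39, M2 done at 42
Makespan = 42

42


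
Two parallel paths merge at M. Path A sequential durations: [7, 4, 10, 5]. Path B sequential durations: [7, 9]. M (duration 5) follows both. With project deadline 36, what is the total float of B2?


Forward pass: ES(B2) = sum of predecessors on chain B = 7
EF = ES + duration = 7 + 9 = 16
Backward pass: LF(M) = deadline = 36; LS(M) = 36 - 5 = 31
LF(B2) = LS(M) - sum(successors on chain B) = 31 - 0 = 31
LS = LF - duration = 31 - 9 = 22
Total float = LS - ES = 22 - 7 = 15

15


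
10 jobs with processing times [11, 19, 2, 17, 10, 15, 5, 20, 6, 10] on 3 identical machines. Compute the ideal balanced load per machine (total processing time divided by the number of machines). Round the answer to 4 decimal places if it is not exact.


Total processing time = 11 + 19 + 2 + 17 + 10 + 15 + 5 + 20 + 6 + 10 = 115
Number of machines = 3
Ideal balanced load = 115 / 3 = 38.3333

38.3333


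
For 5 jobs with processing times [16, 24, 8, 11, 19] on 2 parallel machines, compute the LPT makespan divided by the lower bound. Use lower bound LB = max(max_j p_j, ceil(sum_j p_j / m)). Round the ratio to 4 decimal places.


LPT order: [24, 19, 16, 11, 8]
Machine loads after assignment: [43, 35]
LPT makespan = 43
Lower bound = max(max_job, ceil(total/2)) = max(24, 39) = 39
Ratio = 43 / 39 = 1.1026

1.1026


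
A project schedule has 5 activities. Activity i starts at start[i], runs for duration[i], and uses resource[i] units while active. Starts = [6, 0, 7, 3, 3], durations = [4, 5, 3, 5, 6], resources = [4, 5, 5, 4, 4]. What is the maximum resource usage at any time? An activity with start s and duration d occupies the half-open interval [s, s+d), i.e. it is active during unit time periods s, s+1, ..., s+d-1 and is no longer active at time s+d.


Each activity i is active on [start_i, start_i + duration_i).
Compute total resource usage per time slot:
  t=0: active resources = [5], total = 5
  t=1: active resources = [5], total = 5
  t=2: active resources = [5], total = 5
  t=3: active resources = [5, 4, 4], total = 13
  t=4: active resources = [5, 4, 4], total = 13
  t=5: active resources = [4, 4], total = 8
  t=6: active resources = [4, 4, 4], total = 12
  t=7: active resources = [4, 5, 4, 4], total = 17
  t=8: active resources = [4, 5, 4], total = 13
  t=9: active resources = [4, 5], total = 9
Peak resource demand = 17

17


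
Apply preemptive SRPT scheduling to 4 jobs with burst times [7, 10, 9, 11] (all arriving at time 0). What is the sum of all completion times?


Since all jobs arrive at t=0, SRPT equals SPT ordering.
SPT order: [7, 9, 10, 11]
Completion times:
  Job 1: p=7, C=7
  Job 2: p=9, C=16
  Job 3: p=10, C=26
  Job 4: p=11, C=37
Total completion time = 7 + 16 + 26 + 37 = 86

86


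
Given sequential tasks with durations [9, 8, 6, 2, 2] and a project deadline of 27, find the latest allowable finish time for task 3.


LF(activity 3) = deadline - sum of successor durations
Successors: activities 4 through 5 with durations [2, 2]
Sum of successor durations = 4
LF = 27 - 4 = 23

23


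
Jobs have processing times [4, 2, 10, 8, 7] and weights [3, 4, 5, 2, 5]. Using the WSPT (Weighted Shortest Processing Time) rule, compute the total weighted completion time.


Compute p/w ratios and sort ascending (WSPT): [(2, 4), (4, 3), (7, 5), (10, 5), (8, 2)]
Compute weighted completion times:
  Job (p=2,w=4): C=2, w*C=4*2=8
  Job (p=4,w=3): C=6, w*C=3*6=18
  Job (p=7,w=5): C=13, w*C=5*13=65
  Job (p=10,w=5): C=23, w*C=5*23=115
  Job (p=8,w=2): C=31, w*C=2*31=62
Total weighted completion time = 268

268


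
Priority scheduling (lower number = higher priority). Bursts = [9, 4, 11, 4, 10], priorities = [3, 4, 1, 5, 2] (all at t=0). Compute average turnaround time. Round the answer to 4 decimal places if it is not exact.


Sort by priority (ascending = highest first):
Order: [(1, 11), (2, 10), (3, 9), (4, 4), (5, 4)]
Completion times:
  Priority 1, burst=11, C=11
  Priority 2, burst=10, C=21
  Priority 3, burst=9, C=30
  Priority 4, burst=4, C=34
  Priority 5, burst=4, C=38
Average turnaround = 134/5 = 26.8

26.8


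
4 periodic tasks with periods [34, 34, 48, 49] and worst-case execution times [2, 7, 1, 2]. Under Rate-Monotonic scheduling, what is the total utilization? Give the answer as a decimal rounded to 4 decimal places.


Compute individual utilizations (exact fractions):
  Task 1: C/T = 2/34 = 1/17 (approx. 0.0588)
  Task 2: C/T = 7/34 (approx. 0.2059)
  Task 3: C/T = 1/48 (approx. 0.0208)
  Task 4: C/T = 2/49 (approx. 0.0408)
Total utilization U = 1/17 + 7/34 + 1/48 + 2/49 = 13049/39984
Rounded to 4 decimal places: U = 0.3264
RM (Liu & Layland) bound for 4 tasks = 0.756828; compare with U = 13049/39984 (approx. 0.326356)
U <= bound, so schedulable by RM sufficient condition.

0.3264


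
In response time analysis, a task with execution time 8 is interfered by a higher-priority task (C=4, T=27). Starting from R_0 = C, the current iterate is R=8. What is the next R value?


R_next = C + ceil(R_prev / T_hp) * C_hp
ceil(8 / 27) = ceil(0.2963) = 1
Interference = 1 * 4 = 4
R_next = 8 + 4 = 12

12


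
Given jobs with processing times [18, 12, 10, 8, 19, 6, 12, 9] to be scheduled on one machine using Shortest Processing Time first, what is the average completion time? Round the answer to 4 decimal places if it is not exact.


Sort jobs by processing time (SPT order): [6, 8, 9, 10, 12, 12, 18, 19]
Compute completion times sequentially:
  Job 1: processing = 6, completes at 6
  Job 2: processing = 8, completes at 14
  Job 3: processing = 9, completes at 23
  Job 4: processing = 10, completes at 33
  Job 5: processing = 12, completes at 45
  Job 6: processing = 12, completes at 57
  Job 7: processing = 18, completes at 75
  Job 8: processing = 19, completes at 94
Sum of completion times = 347
Average completion time = 347/8 = 43.375

43.375


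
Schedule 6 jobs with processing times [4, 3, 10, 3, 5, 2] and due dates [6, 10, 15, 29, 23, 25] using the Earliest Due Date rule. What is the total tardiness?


Sort by due date (EDD order): [(4, 6), (3, 10), (10, 15), (5, 23), (2, 25), (3, 29)]
Compute completion times and tardiness:
  Job 1: p=4, d=6, C=4, tardiness=max(0,4-6)=0
  Job 2: p=3, d=10, C=7, tardiness=max(0,7-10)=0
  Job 3: p=10, d=15, C=17, tardiness=max(0,17-15)=2
  Job 4: p=5, d=23, C=22, tardiness=max(0,22-23)=0
  Job 5: p=2, d=25, C=24, tardiness=max(0,24-25)=0
  Job 6: p=3, d=29, C=27, tardiness=max(0,27-29)=0
Total tardiness = 2

2


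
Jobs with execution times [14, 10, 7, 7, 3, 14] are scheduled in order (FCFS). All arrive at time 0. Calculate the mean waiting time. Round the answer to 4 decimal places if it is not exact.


FCFS order (as given): [14, 10, 7, 7, 3, 14]
Waiting times:
  Job 1: wait = 0
  Job 2: wait = 14
  Job 3: wait = 24
  Job 4: wait = 31
  Job 5: wait = 38
  Job 6: wait = 41
Sum of waiting times = 148
Average waiting time = 148/6 = 24.6667

24.6667


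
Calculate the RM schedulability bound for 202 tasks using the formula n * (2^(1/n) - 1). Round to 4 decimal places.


Compute 2^(1/202) = 1.0034373158
Subtract 1: 1.0034373158 - 1 = 0.0034373158
Multiply by n: 202 * 0.0034373158 = 0.6943377916
Round to 4 dp: 0.6943

0.6943


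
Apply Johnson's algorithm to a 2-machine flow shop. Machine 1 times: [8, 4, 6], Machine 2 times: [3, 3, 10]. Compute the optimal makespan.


Apply Johnson's rule:
  Group 1 (a <= b): [(3, 6, 10)]
  Group 2 (a > b): [(1, 8, 3), (2, 4, 3)]
Optimal job order: [3, 1, 2]
Schedule:
  Job 3: M1 done at 6, M2 done at 16
  Job 1: M1 done at 14, M2 done at 19
  Job 2: M1 done at 18, M2 done at 22
Makespan = 22

22


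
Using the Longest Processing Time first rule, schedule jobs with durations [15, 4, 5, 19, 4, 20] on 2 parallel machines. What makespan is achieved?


Sort jobs in decreasing order (LPT): [20, 19, 15, 5, 4, 4]
Assign each job to the least loaded machine:
  Machine 1: jobs [20, 5, 4, 4], load = 33
  Machine 2: jobs [19, 15], load = 34
Makespan = max load = 34

34


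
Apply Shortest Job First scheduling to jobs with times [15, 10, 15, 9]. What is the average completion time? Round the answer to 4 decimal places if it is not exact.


SJF order (ascending): [9, 10, 15, 15]
Completion times:
  Job 1: burst=9, C=9
  Job 2: burst=10, C=19
  Job 3: burst=15, C=34
  Job 4: burst=15, C=49
Average completion = 111/4 = 27.75

27.75


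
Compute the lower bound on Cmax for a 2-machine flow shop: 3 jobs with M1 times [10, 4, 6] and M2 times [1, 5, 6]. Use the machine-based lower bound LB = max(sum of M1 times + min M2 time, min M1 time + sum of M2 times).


LB1 = sum(M1 times) + min(M2 times) = 20 + 1 = 21
LB2 = min(M1 times) + sum(M2 times) = 4 + 12 = 16
Lower bound = max(LB1, LB2) = max(21, 16) = 21

21


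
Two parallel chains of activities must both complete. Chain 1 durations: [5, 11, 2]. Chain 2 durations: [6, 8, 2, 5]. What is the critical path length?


Path A total = 5 + 11 + 2 = 18
Path B total = 6 + 8 + 2 + 5 = 21
Critical path = longest path = max(18, 21) = 21

21


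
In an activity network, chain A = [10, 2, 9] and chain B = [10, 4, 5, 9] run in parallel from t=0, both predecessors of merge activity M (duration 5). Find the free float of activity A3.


ES(A3) = sum of predecessors on chain A = 12
EF(A3) = ES + duration = 12 + 9 = 21
Successor of A3 is M. ES(M) = max(sum(A), sum(B)) = max(21, 28) = 28
Free float = ES(successor) - EF(current) = 28 - 21 = 7

7


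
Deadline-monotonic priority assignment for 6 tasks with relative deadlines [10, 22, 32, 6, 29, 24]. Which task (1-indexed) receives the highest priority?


Sort tasks by relative deadline (ascending):
  Task 4: deadline = 6
  Task 1: deadline = 10
  Task 2: deadline = 22
  Task 6: deadline = 24
  Task 5: deadline = 29
  Task 3: deadline = 32
Priority order (highest first): [4, 1, 2, 6, 5, 3]
Highest priority task = 4

4


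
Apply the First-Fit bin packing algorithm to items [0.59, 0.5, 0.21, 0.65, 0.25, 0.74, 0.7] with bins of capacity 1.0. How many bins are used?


Place items sequentially using First-Fit:
  Item 0.59 -> new Bin 1
  Item 0.5 -> new Bin 2
  Item 0.21 -> Bin 1 (now 0.8)
  Item 0.65 -> new Bin 3
  Item 0.25 -> Bin 2 (now 0.75)
  Item 0.74 -> new Bin 4
  Item 0.7 -> new Bin 5
Total bins used = 5

5


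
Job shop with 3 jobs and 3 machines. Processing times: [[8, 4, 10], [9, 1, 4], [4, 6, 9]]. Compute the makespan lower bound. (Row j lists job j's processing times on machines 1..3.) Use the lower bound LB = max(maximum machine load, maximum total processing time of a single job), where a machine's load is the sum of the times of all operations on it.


Machine loads:
  Machine 1: 8 + 9 + 4 = 21
  Machine 2: 4 + 1 + 6 = 11
  Machine 3: 10 + 4 + 9 = 23
Max machine load = 23
Job totals:
  Job 1: 22
  Job 2: 14
  Job 3: 19
Max job total = 22
Lower bound = max(23, 22) = 23

23


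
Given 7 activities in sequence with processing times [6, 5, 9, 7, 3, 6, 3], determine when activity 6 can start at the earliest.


Activity 6 starts after activities 1 through 5 complete.
Predecessor durations: [6, 5, 9, 7, 3]
ES = 6 + 5 + 9 + 7 + 3 = 30

30


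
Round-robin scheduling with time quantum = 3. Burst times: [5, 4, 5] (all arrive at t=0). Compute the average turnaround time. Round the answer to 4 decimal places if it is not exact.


Time quantum = 3
Execution trace:
  J1 runs 3 units, time = 3
  J2 runs 3 units, time = 6
  J3 runs 3 units, time = 9
  J1 runs 2 units, time = 11
  J2 runs 1 units, time = 12
  J3 runs 2 units, time = 14
Finish times: [11, 12, 14]
Average turnaround = 37/3 = 12.3333

12.3333


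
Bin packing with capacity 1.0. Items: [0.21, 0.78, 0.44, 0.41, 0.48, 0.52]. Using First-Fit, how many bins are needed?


Place items sequentially using First-Fit:
  Item 0.21 -> new Bin 1
  Item 0.78 -> Bin 1 (now 0.99)
  Item 0.44 -> new Bin 2
  Item 0.41 -> Bin 2 (now 0.85)
  Item 0.48 -> new Bin 3
  Item 0.52 -> Bin 3 (now 1.0)
Total bins used = 3

3


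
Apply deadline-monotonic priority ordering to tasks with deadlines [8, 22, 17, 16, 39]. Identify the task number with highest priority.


Sort tasks by relative deadline (ascending):
  Task 1: deadline = 8
  Task 4: deadline = 16
  Task 3: deadline = 17
  Task 2: deadline = 22
  Task 5: deadline = 39
Priority order (highest first): [1, 4, 3, 2, 5]
Highest priority task = 1

1


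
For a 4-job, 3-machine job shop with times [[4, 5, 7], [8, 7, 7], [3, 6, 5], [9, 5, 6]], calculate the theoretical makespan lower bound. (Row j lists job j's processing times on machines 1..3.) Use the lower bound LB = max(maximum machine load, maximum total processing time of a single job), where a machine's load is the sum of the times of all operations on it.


Machine loads:
  Machine 1: 4 + 8 + 3 + 9 = 24
  Machine 2: 5 + 7 + 6 + 5 = 23
  Machine 3: 7 + 7 + 5 + 6 = 25
Max machine load = 25
Job totals:
  Job 1: 16
  Job 2: 22
  Job 3: 14
  Job 4: 20
Max job total = 22
Lower bound = max(25, 22) = 25

25


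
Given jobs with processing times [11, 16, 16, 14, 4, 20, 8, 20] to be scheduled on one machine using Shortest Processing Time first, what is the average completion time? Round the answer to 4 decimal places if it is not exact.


Sort jobs by processing time (SPT order): [4, 8, 11, 14, 16, 16, 20, 20]
Compute completion times sequentially:
  Job 1: processing = 4, completes at 4
  Job 2: processing = 8, completes at 12
  Job 3: processing = 11, completes at 23
  Job 4: processing = 14, completes at 37
  Job 5: processing = 16, completes at 53
  Job 6: processing = 16, completes at 69
  Job 7: processing = 20, completes at 89
  Job 8: processing = 20, completes at 109
Sum of completion times = 396
Average completion time = 396/8 = 49.5

49.5


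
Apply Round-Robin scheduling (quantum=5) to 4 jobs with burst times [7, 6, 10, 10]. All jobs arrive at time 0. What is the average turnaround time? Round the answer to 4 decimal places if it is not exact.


Time quantum = 5
Execution trace:
  J1 runs 5 units, time = 5
  J2 runs 5 units, time = 10
  J3 runs 5 units, time = 15
  J4 runs 5 units, time = 20
  J1 runs 2 units, time = 22
  J2 runs 1 units, time = 23
  J3 runs 5 units, time = 28
  J4 runs 5 units, time = 33
Finish times: [22, 23, 28, 33]
Average turnaround = 106/4 = 26.5

26.5


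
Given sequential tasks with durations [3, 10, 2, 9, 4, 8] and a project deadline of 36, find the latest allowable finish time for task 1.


LF(activity 1) = deadline - sum of successor durations
Successors: activities 2 through 6 with durations [10, 2, 9, 4, 8]
Sum of successor durations = 33
LF = 36 - 33 = 3

3


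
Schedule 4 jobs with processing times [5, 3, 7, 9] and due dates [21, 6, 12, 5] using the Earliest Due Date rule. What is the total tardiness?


Sort by due date (EDD order): [(9, 5), (3, 6), (7, 12), (5, 21)]
Compute completion times and tardiness:
  Job 1: p=9, d=5, C=9, tardiness=max(0,9-5)=4
  Job 2: p=3, d=6, C=12, tardiness=max(0,12-6)=6
  Job 3: p=7, d=12, C=19, tardiness=max(0,19-12)=7
  Job 4: p=5, d=21, C=24, tardiness=max(0,24-21)=3
Total tardiness = 20

20


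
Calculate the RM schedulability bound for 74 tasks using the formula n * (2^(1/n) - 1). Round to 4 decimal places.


Compute 2^(1/74) = 1.0094108601
Subtract 1: 1.0094108601 - 1 = 0.0094108601
Multiply by n: 74 * 0.0094108601 = 0.6964036474
Round to 4 dp: 0.6964

0.6964


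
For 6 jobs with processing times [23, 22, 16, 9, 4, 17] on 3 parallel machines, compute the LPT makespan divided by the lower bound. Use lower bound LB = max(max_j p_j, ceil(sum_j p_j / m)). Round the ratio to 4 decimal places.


LPT order: [23, 22, 17, 16, 9, 4]
Machine loads after assignment: [27, 31, 33]
LPT makespan = 33
Lower bound = max(max_job, ceil(total/3)) = max(23, 31) = 31
Ratio = 33 / 31 = 1.0645

1.0645


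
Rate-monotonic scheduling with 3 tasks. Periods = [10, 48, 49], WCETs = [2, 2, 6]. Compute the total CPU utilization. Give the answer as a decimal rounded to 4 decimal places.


Compute individual utilizations (exact fractions):
  Task 1: C/T = 2/10 = 1/5 (approx. 0.2)
  Task 2: C/T = 2/48 = 1/24 (approx. 0.0417)
  Task 3: C/T = 6/49 (approx. 0.1224)
Total utilization U = 1/5 + 1/24 + 6/49 = 2141/5880
Rounded to 4 decimal places: U = 0.3641
RM (Liu & Layland) bound for 3 tasks = 0.779763; compare with U = 2141/5880 (approx. 0.364116)
U <= bound, so schedulable by RM sufficient condition.

0.3641


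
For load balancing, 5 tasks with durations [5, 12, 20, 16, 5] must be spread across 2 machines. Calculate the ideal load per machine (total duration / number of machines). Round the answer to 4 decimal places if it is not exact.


Total processing time = 5 + 12 + 20 + 16 + 5 = 58
Number of machines = 2
Ideal balanced load = 58 / 2 = 29.0

29.0


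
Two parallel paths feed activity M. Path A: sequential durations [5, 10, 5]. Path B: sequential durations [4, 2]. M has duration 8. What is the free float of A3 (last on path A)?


ES(A3) = sum of predecessors on chain A = 15
EF(A3) = ES + duration = 15 + 5 = 20
Successor of A3 is M. ES(M) = max(sum(A), sum(B)) = max(20, 6) = 20
Free float = ES(successor) - EF(current) = 20 - 20 = 0

0


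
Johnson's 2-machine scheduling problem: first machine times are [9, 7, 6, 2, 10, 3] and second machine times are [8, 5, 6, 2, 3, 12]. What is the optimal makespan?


Apply Johnson's rule:
  Group 1 (a <= b): [(4, 2, 2), (6, 3, 12), (3, 6, 6)]
  Group 2 (a > b): [(1, 9, 8), (2, 7, 5), (5, 10, 3)]
Optimal job order: [4, 6, 3, 1, 2, 5]
Schedule:
  Job 4: M1 done at 2, M2 done at 4
  Job 6: M1 done at 5, M2 done at 17
  Job 3: M1 done at 11, M2 done at 23
  Job 1: M1 done at 20, M2 done at 31
  Job 2: M1 done at 27, M2 done at 36
  Job 5: M1 done at 37, M2 done at 40
Makespan = 40

40


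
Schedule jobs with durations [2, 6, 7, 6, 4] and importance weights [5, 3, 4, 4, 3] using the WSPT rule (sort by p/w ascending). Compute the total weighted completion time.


Compute p/w ratios and sort ascending (WSPT): [(2, 5), (4, 3), (6, 4), (7, 4), (6, 3)]
Compute weighted completion times:
  Job (p=2,w=5): C=2, w*C=5*2=10
  Job (p=4,w=3): C=6, w*C=3*6=18
  Job (p=6,w=4): C=12, w*C=4*12=48
  Job (p=7,w=4): C=19, w*C=4*19=76
  Job (p=6,w=3): C=25, w*C=3*25=75
Total weighted completion time = 227

227


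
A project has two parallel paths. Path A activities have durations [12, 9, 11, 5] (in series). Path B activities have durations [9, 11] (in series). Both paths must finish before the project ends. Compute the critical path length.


Path A total = 12 + 9 + 11 + 5 = 37
Path B total = 9 + 11 = 20
Critical path = longest path = max(37, 20) = 37

37


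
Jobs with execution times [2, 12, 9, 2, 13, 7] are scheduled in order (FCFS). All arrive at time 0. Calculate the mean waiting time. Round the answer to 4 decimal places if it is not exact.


FCFS order (as given): [2, 12, 9, 2, 13, 7]
Waiting times:
  Job 1: wait = 0
  Job 2: wait = 2
  Job 3: wait = 14
  Job 4: wait = 23
  Job 5: wait = 25
  Job 6: wait = 38
Sum of waiting times = 102
Average waiting time = 102/6 = 17.0

17.0


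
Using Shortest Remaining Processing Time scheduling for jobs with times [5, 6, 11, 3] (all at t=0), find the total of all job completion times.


Since all jobs arrive at t=0, SRPT equals SPT ordering.
SPT order: [3, 5, 6, 11]
Completion times:
  Job 1: p=3, C=3
  Job 2: p=5, C=8
  Job 3: p=6, C=14
  Job 4: p=11, C=25
Total completion time = 3 + 8 + 14 + 25 = 50

50


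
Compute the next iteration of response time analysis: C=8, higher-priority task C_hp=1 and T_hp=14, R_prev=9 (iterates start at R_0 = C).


R_next = C + ceil(R_prev / T_hp) * C_hp
ceil(9 / 14) = ceil(0.6429) = 1
Interference = 1 * 1 = 1
R_next = 8 + 1 = 9
R_next = R_prev, so the iteration has converged (response time = 9).

9


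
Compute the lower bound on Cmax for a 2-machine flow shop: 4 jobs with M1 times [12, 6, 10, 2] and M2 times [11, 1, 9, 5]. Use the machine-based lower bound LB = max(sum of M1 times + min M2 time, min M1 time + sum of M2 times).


LB1 = sum(M1 times) + min(M2 times) = 30 + 1 = 31
LB2 = min(M1 times) + sum(M2 times) = 2 + 26 = 28
Lower bound = max(LB1, LB2) = max(31, 28) = 31

31


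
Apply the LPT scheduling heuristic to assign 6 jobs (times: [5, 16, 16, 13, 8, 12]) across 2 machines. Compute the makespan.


Sort jobs in decreasing order (LPT): [16, 16, 13, 12, 8, 5]
Assign each job to the least loaded machine:
  Machine 1: jobs [16, 13, 5], load = 34
  Machine 2: jobs [16, 12, 8], load = 36
Makespan = max load = 36

36


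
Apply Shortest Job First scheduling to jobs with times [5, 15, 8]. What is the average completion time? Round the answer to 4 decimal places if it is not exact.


SJF order (ascending): [5, 8, 15]
Completion times:
  Job 1: burst=5, C=5
  Job 2: burst=8, C=13
  Job 3: burst=15, C=28
Average completion = 46/3 = 15.3333

15.3333


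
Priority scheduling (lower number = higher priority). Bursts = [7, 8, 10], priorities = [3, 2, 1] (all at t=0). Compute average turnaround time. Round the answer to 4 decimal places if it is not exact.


Sort by priority (ascending = highest first):
Order: [(1, 10), (2, 8), (3, 7)]
Completion times:
  Priority 1, burst=10, C=10
  Priority 2, burst=8, C=18
  Priority 3, burst=7, C=25
Average turnaround = 53/3 = 17.6667

17.6667


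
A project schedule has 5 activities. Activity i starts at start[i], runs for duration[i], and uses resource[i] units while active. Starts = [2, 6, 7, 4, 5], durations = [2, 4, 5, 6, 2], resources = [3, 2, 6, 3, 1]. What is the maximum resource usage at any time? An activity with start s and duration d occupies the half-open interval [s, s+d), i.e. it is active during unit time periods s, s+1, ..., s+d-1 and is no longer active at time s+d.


Each activity i is active on [start_i, start_i + duration_i).
Compute total resource usage per time slot:
  t=0: active resources = [], total = 0
  t=1: active resources = [], total = 0
  t=2: active resources = [3], total = 3
  t=3: active resources = [3], total = 3
  t=4: active resources = [3], total = 3
  t=5: active resources = [3, 1], total = 4
  t=6: active resources = [2, 3, 1], total = 6
  t=7: active resources = [2, 6, 3], total = 11
  t=8: active resources = [2, 6, 3], total = 11
  t=9: active resources = [2, 6, 3], total = 11
  t=10: active resources = [6], total = 6
  t=11: active resources = [6], total = 6
Peak resource demand = 11

11


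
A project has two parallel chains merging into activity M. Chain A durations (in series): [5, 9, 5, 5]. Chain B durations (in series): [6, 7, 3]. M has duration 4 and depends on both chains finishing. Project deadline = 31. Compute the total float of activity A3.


Forward pass: ES(A3) = sum of predecessors on chain A = 14
EF = ES + duration = 14 + 5 = 19
Backward pass: LF(M) = deadline = 31; LS(M) = 31 - 4 = 27
LF(A3) = LS(M) - sum(successors on chain A) = 27 - 5 = 22
LS = LF - duration = 22 - 5 = 17
Total float = LS - ES = 17 - 14 = 3

3


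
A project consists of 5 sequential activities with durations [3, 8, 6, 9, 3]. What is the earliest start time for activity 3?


Activity 3 starts after activities 1 through 2 complete.
Predecessor durations: [3, 8]
ES = 3 + 8 = 11

11


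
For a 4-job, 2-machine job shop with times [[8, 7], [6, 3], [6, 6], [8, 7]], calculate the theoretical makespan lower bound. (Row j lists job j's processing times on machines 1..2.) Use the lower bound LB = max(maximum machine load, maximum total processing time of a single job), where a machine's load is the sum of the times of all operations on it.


Machine loads:
  Machine 1: 8 + 6 + 6 + 8 = 28
  Machine 2: 7 + 3 + 6 + 7 = 23
Max machine load = 28
Job totals:
  Job 1: 15
  Job 2: 9
  Job 3: 12
  Job 4: 15
Max job total = 15
Lower bound = max(28, 15) = 28

28


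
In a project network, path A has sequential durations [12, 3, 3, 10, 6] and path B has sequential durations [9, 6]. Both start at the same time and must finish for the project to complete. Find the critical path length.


Path A total = 12 + 3 + 3 + 10 + 6 = 34
Path B total = 9 + 6 = 15
Critical path = longest path = max(34, 15) = 34

34


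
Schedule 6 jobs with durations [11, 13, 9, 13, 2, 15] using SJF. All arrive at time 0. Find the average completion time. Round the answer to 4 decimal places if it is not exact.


SJF order (ascending): [2, 9, 11, 13, 13, 15]
Completion times:
  Job 1: burst=2, C=2
  Job 2: burst=9, C=11
  Job 3: burst=11, C=22
  Job 4: burst=13, C=35
  Job 5: burst=13, C=48
  Job 6: burst=15, C=63
Average completion = 181/6 = 30.1667

30.1667


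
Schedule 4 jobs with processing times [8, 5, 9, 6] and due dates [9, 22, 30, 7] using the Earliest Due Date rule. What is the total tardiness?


Sort by due date (EDD order): [(6, 7), (8, 9), (5, 22), (9, 30)]
Compute completion times and tardiness:
  Job 1: p=6, d=7, C=6, tardiness=max(0,6-7)=0
  Job 2: p=8, d=9, C=14, tardiness=max(0,14-9)=5
  Job 3: p=5, d=22, C=19, tardiness=max(0,19-22)=0
  Job 4: p=9, d=30, C=28, tardiness=max(0,28-30)=0
Total tardiness = 5

5


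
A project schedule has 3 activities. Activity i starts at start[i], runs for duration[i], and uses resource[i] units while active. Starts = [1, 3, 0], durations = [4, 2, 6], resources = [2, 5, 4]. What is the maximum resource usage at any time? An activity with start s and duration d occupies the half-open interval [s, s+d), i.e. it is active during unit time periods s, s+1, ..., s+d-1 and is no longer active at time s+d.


Each activity i is active on [start_i, start_i + duration_i).
Compute total resource usage per time slot:
  t=0: active resources = [4], total = 4
  t=1: active resources = [2, 4], total = 6
  t=2: active resources = [2, 4], total = 6
  t=3: active resources = [2, 5, 4], total = 11
  t=4: active resources = [2, 5, 4], total = 11
  t=5: active resources = [4], total = 4
Peak resource demand = 11

11


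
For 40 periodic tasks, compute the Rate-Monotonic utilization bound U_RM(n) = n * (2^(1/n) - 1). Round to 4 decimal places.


Compute 2^(1/40) = 1.0174796921
Subtract 1: 1.0174796921 - 1 = 0.0174796921
Multiply by n: 40 * 0.0174796921 = 0.6991876840
Round to 4 dp: 0.6992

0.6992


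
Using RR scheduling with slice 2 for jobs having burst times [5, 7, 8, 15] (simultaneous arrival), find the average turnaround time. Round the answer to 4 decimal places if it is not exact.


Time quantum = 2
Execution trace:
  J1 runs 2 units, time = 2
  J2 runs 2 units, time = 4
  J3 runs 2 units, time = 6
  J4 runs 2 units, time = 8
  J1 runs 2 units, time = 10
  J2 runs 2 units, time = 12
  J3 runs 2 units, time = 14
  J4 runs 2 units, time = 16
  J1 runs 1 units, time = 17
  J2 runs 2 units, time = 19
  J3 runs 2 units, time = 21
  J4 runs 2 units, time = 23
  J2 runs 1 units, time = 24
  J3 runs 2 units, time = 26
  J4 runs 2 units, time = 28
  J4 runs 2 units, time = 30
  J4 runs 2 units, time = 32
  J4 runs 2 units, time = 34
  J4 runs 1 units, time = 35
Finish times: [17, 24, 26, 35]
Average turnaround = 102/4 = 25.5

25.5


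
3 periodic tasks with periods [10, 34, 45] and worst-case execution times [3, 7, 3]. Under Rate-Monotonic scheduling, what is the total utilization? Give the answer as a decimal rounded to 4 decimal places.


Compute individual utilizations (exact fractions):
  Task 1: C/T = 3/10 (approx. 0.3)
  Task 2: C/T = 7/34 (approx. 0.2059)
  Task 3: C/T = 3/45 = 1/15 (approx. 0.0667)
Total utilization U = 3/10 + 7/34 + 1/15 = 146/255
Rounded to 4 decimal places: U = 0.5725
RM (Liu & Layland) bound for 3 tasks = 0.779763; compare with U = 146/255 (approx. 0.572549)
U <= bound, so schedulable by RM sufficient condition.

0.5725


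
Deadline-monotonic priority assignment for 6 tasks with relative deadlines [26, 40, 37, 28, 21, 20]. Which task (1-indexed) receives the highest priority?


Sort tasks by relative deadline (ascending):
  Task 6: deadline = 20
  Task 5: deadline = 21
  Task 1: deadline = 26
  Task 4: deadline = 28
  Task 3: deadline = 37
  Task 2: deadline = 40
Priority order (highest first): [6, 5, 1, 4, 3, 2]
Highest priority task = 6

6


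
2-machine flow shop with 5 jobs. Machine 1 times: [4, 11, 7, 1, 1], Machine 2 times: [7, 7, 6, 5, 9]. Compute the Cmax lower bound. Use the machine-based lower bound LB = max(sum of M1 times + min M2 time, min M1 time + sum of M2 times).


LB1 = sum(M1 times) + min(M2 times) = 24 + 5 = 29
LB2 = min(M1 times) + sum(M2 times) = 1 + 34 = 35
Lower bound = max(LB1, LB2) = max(29, 35) = 35

35


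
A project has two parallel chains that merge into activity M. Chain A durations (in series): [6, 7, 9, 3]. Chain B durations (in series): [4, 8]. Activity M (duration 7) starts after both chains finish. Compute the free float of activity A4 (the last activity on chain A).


ES(A4) = sum of predecessors on chain A = 22
EF(A4) = ES + duration = 22 + 3 = 25
Successor of A4 is M. ES(M) = max(sum(A), sum(B)) = max(25, 12) = 25
Free float = ES(successor) - EF(current) = 25 - 25 = 0

0


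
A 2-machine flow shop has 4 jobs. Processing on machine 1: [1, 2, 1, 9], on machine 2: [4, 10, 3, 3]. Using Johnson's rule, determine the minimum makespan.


Apply Johnson's rule:
  Group 1 (a <= b): [(1, 1, 4), (3, 1, 3), (2, 2, 10)]
  Group 2 (a > b): [(4, 9, 3)]
Optimal job order: [1, 3, 2, 4]
Schedule:
  Job 1: M1 done at 1, M2 done at 5
  Job 3: M1 done at 2, M2 done at 8
  Job 2: M1 done at 4, M2 done at 18
  Job 4: M1 done at 13, M2 done at 21
Makespan = 21

21
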